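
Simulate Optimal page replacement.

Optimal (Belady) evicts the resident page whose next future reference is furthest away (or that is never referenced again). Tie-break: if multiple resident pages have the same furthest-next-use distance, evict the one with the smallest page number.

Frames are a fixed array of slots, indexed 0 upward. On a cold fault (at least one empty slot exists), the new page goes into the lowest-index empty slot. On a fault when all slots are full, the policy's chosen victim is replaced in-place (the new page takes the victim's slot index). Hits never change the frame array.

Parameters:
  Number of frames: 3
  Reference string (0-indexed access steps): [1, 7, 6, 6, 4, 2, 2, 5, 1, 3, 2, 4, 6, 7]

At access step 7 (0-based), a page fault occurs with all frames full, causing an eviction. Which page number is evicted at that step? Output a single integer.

Answer: 4

Derivation:
Step 0: ref 1 -> FAULT, frames=[1,-,-]
Step 1: ref 7 -> FAULT, frames=[1,7,-]
Step 2: ref 6 -> FAULT, frames=[1,7,6]
Step 3: ref 6 -> HIT, frames=[1,7,6]
Step 4: ref 4 -> FAULT, evict 7, frames=[1,4,6]
Step 5: ref 2 -> FAULT, evict 6, frames=[1,4,2]
Step 6: ref 2 -> HIT, frames=[1,4,2]
Step 7: ref 5 -> FAULT, evict 4, frames=[1,5,2]
At step 7: evicted page 4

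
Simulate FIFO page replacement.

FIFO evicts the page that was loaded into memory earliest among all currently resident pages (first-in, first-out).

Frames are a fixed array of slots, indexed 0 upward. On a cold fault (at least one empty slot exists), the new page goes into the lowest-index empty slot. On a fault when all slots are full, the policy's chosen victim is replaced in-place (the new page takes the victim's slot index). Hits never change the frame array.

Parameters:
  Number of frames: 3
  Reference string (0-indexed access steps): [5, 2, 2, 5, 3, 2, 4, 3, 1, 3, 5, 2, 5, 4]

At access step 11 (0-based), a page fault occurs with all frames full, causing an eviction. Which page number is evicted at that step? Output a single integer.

Answer: 4

Derivation:
Step 0: ref 5 -> FAULT, frames=[5,-,-]
Step 1: ref 2 -> FAULT, frames=[5,2,-]
Step 2: ref 2 -> HIT, frames=[5,2,-]
Step 3: ref 5 -> HIT, frames=[5,2,-]
Step 4: ref 3 -> FAULT, frames=[5,2,3]
Step 5: ref 2 -> HIT, frames=[5,2,3]
Step 6: ref 4 -> FAULT, evict 5, frames=[4,2,3]
Step 7: ref 3 -> HIT, frames=[4,2,3]
Step 8: ref 1 -> FAULT, evict 2, frames=[4,1,3]
Step 9: ref 3 -> HIT, frames=[4,1,3]
Step 10: ref 5 -> FAULT, evict 3, frames=[4,1,5]
Step 11: ref 2 -> FAULT, evict 4, frames=[2,1,5]
At step 11: evicted page 4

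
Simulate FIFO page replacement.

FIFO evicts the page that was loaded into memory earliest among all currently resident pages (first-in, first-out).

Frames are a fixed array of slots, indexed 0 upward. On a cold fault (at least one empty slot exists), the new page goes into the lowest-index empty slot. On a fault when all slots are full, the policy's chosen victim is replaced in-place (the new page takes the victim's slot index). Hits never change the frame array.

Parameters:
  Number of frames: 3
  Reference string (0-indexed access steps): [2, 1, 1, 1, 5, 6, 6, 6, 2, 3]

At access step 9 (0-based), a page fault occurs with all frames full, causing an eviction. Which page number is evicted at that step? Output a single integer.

Answer: 5

Derivation:
Step 0: ref 2 -> FAULT, frames=[2,-,-]
Step 1: ref 1 -> FAULT, frames=[2,1,-]
Step 2: ref 1 -> HIT, frames=[2,1,-]
Step 3: ref 1 -> HIT, frames=[2,1,-]
Step 4: ref 5 -> FAULT, frames=[2,1,5]
Step 5: ref 6 -> FAULT, evict 2, frames=[6,1,5]
Step 6: ref 6 -> HIT, frames=[6,1,5]
Step 7: ref 6 -> HIT, frames=[6,1,5]
Step 8: ref 2 -> FAULT, evict 1, frames=[6,2,5]
Step 9: ref 3 -> FAULT, evict 5, frames=[6,2,3]
At step 9: evicted page 5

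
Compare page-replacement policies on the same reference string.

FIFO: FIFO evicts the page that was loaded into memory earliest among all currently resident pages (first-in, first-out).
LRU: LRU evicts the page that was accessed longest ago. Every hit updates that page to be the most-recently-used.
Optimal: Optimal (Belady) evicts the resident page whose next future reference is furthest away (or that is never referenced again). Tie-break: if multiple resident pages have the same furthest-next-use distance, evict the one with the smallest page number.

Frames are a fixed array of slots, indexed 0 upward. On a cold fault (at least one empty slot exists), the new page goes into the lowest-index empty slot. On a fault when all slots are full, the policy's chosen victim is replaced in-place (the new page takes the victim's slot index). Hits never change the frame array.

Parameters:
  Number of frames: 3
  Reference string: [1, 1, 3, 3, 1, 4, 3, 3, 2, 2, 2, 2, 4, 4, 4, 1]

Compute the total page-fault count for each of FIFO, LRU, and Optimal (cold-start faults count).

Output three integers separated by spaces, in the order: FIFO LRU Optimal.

Answer: 5 5 4

Derivation:
--- FIFO ---
  step 0: ref 1 -> FAULT, frames=[1,-,-] (faults so far: 1)
  step 1: ref 1 -> HIT, frames=[1,-,-] (faults so far: 1)
  step 2: ref 3 -> FAULT, frames=[1,3,-] (faults so far: 2)
  step 3: ref 3 -> HIT, frames=[1,3,-] (faults so far: 2)
  step 4: ref 1 -> HIT, frames=[1,3,-] (faults so far: 2)
  step 5: ref 4 -> FAULT, frames=[1,3,4] (faults so far: 3)
  step 6: ref 3 -> HIT, frames=[1,3,4] (faults so far: 3)
  step 7: ref 3 -> HIT, frames=[1,3,4] (faults so far: 3)
  step 8: ref 2 -> FAULT, evict 1, frames=[2,3,4] (faults so far: 4)
  step 9: ref 2 -> HIT, frames=[2,3,4] (faults so far: 4)
  step 10: ref 2 -> HIT, frames=[2,3,4] (faults so far: 4)
  step 11: ref 2 -> HIT, frames=[2,3,4] (faults so far: 4)
  step 12: ref 4 -> HIT, frames=[2,3,4] (faults so far: 4)
  step 13: ref 4 -> HIT, frames=[2,3,4] (faults so far: 4)
  step 14: ref 4 -> HIT, frames=[2,3,4] (faults so far: 4)
  step 15: ref 1 -> FAULT, evict 3, frames=[2,1,4] (faults so far: 5)
  FIFO total faults: 5
--- LRU ---
  step 0: ref 1 -> FAULT, frames=[1,-,-] (faults so far: 1)
  step 1: ref 1 -> HIT, frames=[1,-,-] (faults so far: 1)
  step 2: ref 3 -> FAULT, frames=[1,3,-] (faults so far: 2)
  step 3: ref 3 -> HIT, frames=[1,3,-] (faults so far: 2)
  step 4: ref 1 -> HIT, frames=[1,3,-] (faults so far: 2)
  step 5: ref 4 -> FAULT, frames=[1,3,4] (faults so far: 3)
  step 6: ref 3 -> HIT, frames=[1,3,4] (faults so far: 3)
  step 7: ref 3 -> HIT, frames=[1,3,4] (faults so far: 3)
  step 8: ref 2 -> FAULT, evict 1, frames=[2,3,4] (faults so far: 4)
  step 9: ref 2 -> HIT, frames=[2,3,4] (faults so far: 4)
  step 10: ref 2 -> HIT, frames=[2,3,4] (faults so far: 4)
  step 11: ref 2 -> HIT, frames=[2,3,4] (faults so far: 4)
  step 12: ref 4 -> HIT, frames=[2,3,4] (faults so far: 4)
  step 13: ref 4 -> HIT, frames=[2,3,4] (faults so far: 4)
  step 14: ref 4 -> HIT, frames=[2,3,4] (faults so far: 4)
  step 15: ref 1 -> FAULT, evict 3, frames=[2,1,4] (faults so far: 5)
  LRU total faults: 5
--- Optimal ---
  step 0: ref 1 -> FAULT, frames=[1,-,-] (faults so far: 1)
  step 1: ref 1 -> HIT, frames=[1,-,-] (faults so far: 1)
  step 2: ref 3 -> FAULT, frames=[1,3,-] (faults so far: 2)
  step 3: ref 3 -> HIT, frames=[1,3,-] (faults so far: 2)
  step 4: ref 1 -> HIT, frames=[1,3,-] (faults so far: 2)
  step 5: ref 4 -> FAULT, frames=[1,3,4] (faults so far: 3)
  step 6: ref 3 -> HIT, frames=[1,3,4] (faults so far: 3)
  step 7: ref 3 -> HIT, frames=[1,3,4] (faults so far: 3)
  step 8: ref 2 -> FAULT, evict 3, frames=[1,2,4] (faults so far: 4)
  step 9: ref 2 -> HIT, frames=[1,2,4] (faults so far: 4)
  step 10: ref 2 -> HIT, frames=[1,2,4] (faults so far: 4)
  step 11: ref 2 -> HIT, frames=[1,2,4] (faults so far: 4)
  step 12: ref 4 -> HIT, frames=[1,2,4] (faults so far: 4)
  step 13: ref 4 -> HIT, frames=[1,2,4] (faults so far: 4)
  step 14: ref 4 -> HIT, frames=[1,2,4] (faults so far: 4)
  step 15: ref 1 -> HIT, frames=[1,2,4] (faults so far: 4)
  Optimal total faults: 4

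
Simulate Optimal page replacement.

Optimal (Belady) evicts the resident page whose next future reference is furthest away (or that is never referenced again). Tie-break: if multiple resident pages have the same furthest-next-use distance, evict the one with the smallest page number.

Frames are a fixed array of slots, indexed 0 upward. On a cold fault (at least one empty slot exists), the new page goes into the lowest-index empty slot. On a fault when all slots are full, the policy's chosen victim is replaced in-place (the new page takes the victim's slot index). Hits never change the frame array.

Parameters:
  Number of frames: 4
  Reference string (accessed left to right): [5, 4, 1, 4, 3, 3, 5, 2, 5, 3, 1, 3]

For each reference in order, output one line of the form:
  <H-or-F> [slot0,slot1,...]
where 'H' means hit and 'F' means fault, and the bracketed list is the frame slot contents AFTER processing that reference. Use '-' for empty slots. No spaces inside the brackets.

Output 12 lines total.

F [5,-,-,-]
F [5,4,-,-]
F [5,4,1,-]
H [5,4,1,-]
F [5,4,1,3]
H [5,4,1,3]
H [5,4,1,3]
F [5,2,1,3]
H [5,2,1,3]
H [5,2,1,3]
H [5,2,1,3]
H [5,2,1,3]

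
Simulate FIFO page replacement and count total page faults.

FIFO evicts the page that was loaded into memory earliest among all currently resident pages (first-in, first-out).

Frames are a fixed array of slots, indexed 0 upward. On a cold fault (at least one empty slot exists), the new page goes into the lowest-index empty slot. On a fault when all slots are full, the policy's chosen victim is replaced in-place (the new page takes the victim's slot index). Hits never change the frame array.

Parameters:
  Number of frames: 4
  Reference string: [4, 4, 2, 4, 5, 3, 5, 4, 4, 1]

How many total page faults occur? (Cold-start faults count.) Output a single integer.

Answer: 5

Derivation:
Step 0: ref 4 → FAULT, frames=[4,-,-,-]
Step 1: ref 4 → HIT, frames=[4,-,-,-]
Step 2: ref 2 → FAULT, frames=[4,2,-,-]
Step 3: ref 4 → HIT, frames=[4,2,-,-]
Step 4: ref 5 → FAULT, frames=[4,2,5,-]
Step 5: ref 3 → FAULT, frames=[4,2,5,3]
Step 6: ref 5 → HIT, frames=[4,2,5,3]
Step 7: ref 4 → HIT, frames=[4,2,5,3]
Step 8: ref 4 → HIT, frames=[4,2,5,3]
Step 9: ref 1 → FAULT (evict 4), frames=[1,2,5,3]
Total faults: 5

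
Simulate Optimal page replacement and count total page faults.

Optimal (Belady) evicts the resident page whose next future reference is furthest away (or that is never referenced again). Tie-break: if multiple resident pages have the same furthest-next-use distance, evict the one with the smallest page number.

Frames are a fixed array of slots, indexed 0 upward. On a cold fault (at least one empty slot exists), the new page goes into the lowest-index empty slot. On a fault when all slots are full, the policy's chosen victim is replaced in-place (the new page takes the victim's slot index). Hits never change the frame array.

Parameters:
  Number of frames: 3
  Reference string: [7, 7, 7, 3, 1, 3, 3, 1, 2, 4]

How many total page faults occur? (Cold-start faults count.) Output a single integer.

Answer: 5

Derivation:
Step 0: ref 7 → FAULT, frames=[7,-,-]
Step 1: ref 7 → HIT, frames=[7,-,-]
Step 2: ref 7 → HIT, frames=[7,-,-]
Step 3: ref 3 → FAULT, frames=[7,3,-]
Step 4: ref 1 → FAULT, frames=[7,3,1]
Step 5: ref 3 → HIT, frames=[7,3,1]
Step 6: ref 3 → HIT, frames=[7,3,1]
Step 7: ref 1 → HIT, frames=[7,3,1]
Step 8: ref 2 → FAULT (evict 1), frames=[7,3,2]
Step 9: ref 4 → FAULT (evict 2), frames=[7,3,4]
Total faults: 5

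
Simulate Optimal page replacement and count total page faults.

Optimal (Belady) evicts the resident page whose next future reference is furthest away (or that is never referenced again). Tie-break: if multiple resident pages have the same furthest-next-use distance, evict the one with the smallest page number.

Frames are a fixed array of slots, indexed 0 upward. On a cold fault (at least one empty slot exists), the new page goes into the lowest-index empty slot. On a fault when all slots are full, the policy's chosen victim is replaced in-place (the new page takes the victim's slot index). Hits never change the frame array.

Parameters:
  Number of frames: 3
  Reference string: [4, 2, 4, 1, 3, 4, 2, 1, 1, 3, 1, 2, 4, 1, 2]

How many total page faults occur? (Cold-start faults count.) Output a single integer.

Answer: 6

Derivation:
Step 0: ref 4 → FAULT, frames=[4,-,-]
Step 1: ref 2 → FAULT, frames=[4,2,-]
Step 2: ref 4 → HIT, frames=[4,2,-]
Step 3: ref 1 → FAULT, frames=[4,2,1]
Step 4: ref 3 → FAULT (evict 1), frames=[4,2,3]
Step 5: ref 4 → HIT, frames=[4,2,3]
Step 6: ref 2 → HIT, frames=[4,2,3]
Step 7: ref 1 → FAULT (evict 4), frames=[1,2,3]
Step 8: ref 1 → HIT, frames=[1,2,3]
Step 9: ref 3 → HIT, frames=[1,2,3]
Step 10: ref 1 → HIT, frames=[1,2,3]
Step 11: ref 2 → HIT, frames=[1,2,3]
Step 12: ref 4 → FAULT (evict 3), frames=[1,2,4]
Step 13: ref 1 → HIT, frames=[1,2,4]
Step 14: ref 2 → HIT, frames=[1,2,4]
Total faults: 6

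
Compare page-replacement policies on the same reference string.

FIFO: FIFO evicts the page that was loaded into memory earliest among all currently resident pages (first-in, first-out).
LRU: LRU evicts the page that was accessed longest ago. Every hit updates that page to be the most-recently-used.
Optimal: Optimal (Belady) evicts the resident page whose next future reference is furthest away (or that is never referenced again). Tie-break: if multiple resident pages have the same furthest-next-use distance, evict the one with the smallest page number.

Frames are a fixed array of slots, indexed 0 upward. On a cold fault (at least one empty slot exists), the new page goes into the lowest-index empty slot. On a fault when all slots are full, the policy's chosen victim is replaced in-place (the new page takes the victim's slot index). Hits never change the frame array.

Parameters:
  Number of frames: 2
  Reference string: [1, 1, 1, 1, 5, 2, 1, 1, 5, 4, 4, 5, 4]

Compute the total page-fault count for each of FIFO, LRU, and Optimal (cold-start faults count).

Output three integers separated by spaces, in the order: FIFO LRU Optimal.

--- FIFO ---
  step 0: ref 1 -> FAULT, frames=[1,-] (faults so far: 1)
  step 1: ref 1 -> HIT, frames=[1,-] (faults so far: 1)
  step 2: ref 1 -> HIT, frames=[1,-] (faults so far: 1)
  step 3: ref 1 -> HIT, frames=[1,-] (faults so far: 1)
  step 4: ref 5 -> FAULT, frames=[1,5] (faults so far: 2)
  step 5: ref 2 -> FAULT, evict 1, frames=[2,5] (faults so far: 3)
  step 6: ref 1 -> FAULT, evict 5, frames=[2,1] (faults so far: 4)
  step 7: ref 1 -> HIT, frames=[2,1] (faults so far: 4)
  step 8: ref 5 -> FAULT, evict 2, frames=[5,1] (faults so far: 5)
  step 9: ref 4 -> FAULT, evict 1, frames=[5,4] (faults so far: 6)
  step 10: ref 4 -> HIT, frames=[5,4] (faults so far: 6)
  step 11: ref 5 -> HIT, frames=[5,4] (faults so far: 6)
  step 12: ref 4 -> HIT, frames=[5,4] (faults so far: 6)
  FIFO total faults: 6
--- LRU ---
  step 0: ref 1 -> FAULT, frames=[1,-] (faults so far: 1)
  step 1: ref 1 -> HIT, frames=[1,-] (faults so far: 1)
  step 2: ref 1 -> HIT, frames=[1,-] (faults so far: 1)
  step 3: ref 1 -> HIT, frames=[1,-] (faults so far: 1)
  step 4: ref 5 -> FAULT, frames=[1,5] (faults so far: 2)
  step 5: ref 2 -> FAULT, evict 1, frames=[2,5] (faults so far: 3)
  step 6: ref 1 -> FAULT, evict 5, frames=[2,1] (faults so far: 4)
  step 7: ref 1 -> HIT, frames=[2,1] (faults so far: 4)
  step 8: ref 5 -> FAULT, evict 2, frames=[5,1] (faults so far: 5)
  step 9: ref 4 -> FAULT, evict 1, frames=[5,4] (faults so far: 6)
  step 10: ref 4 -> HIT, frames=[5,4] (faults so far: 6)
  step 11: ref 5 -> HIT, frames=[5,4] (faults so far: 6)
  step 12: ref 4 -> HIT, frames=[5,4] (faults so far: 6)
  LRU total faults: 6
--- Optimal ---
  step 0: ref 1 -> FAULT, frames=[1,-] (faults so far: 1)
  step 1: ref 1 -> HIT, frames=[1,-] (faults so far: 1)
  step 2: ref 1 -> HIT, frames=[1,-] (faults so far: 1)
  step 3: ref 1 -> HIT, frames=[1,-] (faults so far: 1)
  step 4: ref 5 -> FAULT, frames=[1,5] (faults so far: 2)
  step 5: ref 2 -> FAULT, evict 5, frames=[1,2] (faults so far: 3)
  step 6: ref 1 -> HIT, frames=[1,2] (faults so far: 3)
  step 7: ref 1 -> HIT, frames=[1,2] (faults so far: 3)
  step 8: ref 5 -> FAULT, evict 1, frames=[5,2] (faults so far: 4)
  step 9: ref 4 -> FAULT, evict 2, frames=[5,4] (faults so far: 5)
  step 10: ref 4 -> HIT, frames=[5,4] (faults so far: 5)
  step 11: ref 5 -> HIT, frames=[5,4] (faults so far: 5)
  step 12: ref 4 -> HIT, frames=[5,4] (faults so far: 5)
  Optimal total faults: 5

Answer: 6 6 5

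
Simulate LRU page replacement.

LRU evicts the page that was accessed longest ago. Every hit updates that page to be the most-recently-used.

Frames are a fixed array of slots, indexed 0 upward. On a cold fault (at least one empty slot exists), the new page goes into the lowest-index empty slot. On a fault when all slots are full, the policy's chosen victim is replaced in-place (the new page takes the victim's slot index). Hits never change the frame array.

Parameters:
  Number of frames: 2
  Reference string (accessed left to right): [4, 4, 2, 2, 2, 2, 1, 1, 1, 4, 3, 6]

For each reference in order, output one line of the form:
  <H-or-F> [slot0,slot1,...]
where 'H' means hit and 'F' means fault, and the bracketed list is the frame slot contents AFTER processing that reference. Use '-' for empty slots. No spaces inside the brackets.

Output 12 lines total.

F [4,-]
H [4,-]
F [4,2]
H [4,2]
H [4,2]
H [4,2]
F [1,2]
H [1,2]
H [1,2]
F [1,4]
F [3,4]
F [3,6]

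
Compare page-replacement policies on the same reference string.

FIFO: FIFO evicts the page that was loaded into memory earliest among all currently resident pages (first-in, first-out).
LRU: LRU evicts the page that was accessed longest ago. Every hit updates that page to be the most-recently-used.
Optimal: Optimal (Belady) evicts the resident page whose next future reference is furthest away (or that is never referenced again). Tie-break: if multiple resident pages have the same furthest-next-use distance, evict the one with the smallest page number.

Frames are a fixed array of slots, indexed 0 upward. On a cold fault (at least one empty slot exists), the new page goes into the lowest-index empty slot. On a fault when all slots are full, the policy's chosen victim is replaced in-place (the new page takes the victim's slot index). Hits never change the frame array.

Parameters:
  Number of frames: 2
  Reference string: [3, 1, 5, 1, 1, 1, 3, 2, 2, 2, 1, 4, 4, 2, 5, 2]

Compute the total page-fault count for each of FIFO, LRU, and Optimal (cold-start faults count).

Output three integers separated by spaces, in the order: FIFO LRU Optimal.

Answer: 9 9 7

Derivation:
--- FIFO ---
  step 0: ref 3 -> FAULT, frames=[3,-] (faults so far: 1)
  step 1: ref 1 -> FAULT, frames=[3,1] (faults so far: 2)
  step 2: ref 5 -> FAULT, evict 3, frames=[5,1] (faults so far: 3)
  step 3: ref 1 -> HIT, frames=[5,1] (faults so far: 3)
  step 4: ref 1 -> HIT, frames=[5,1] (faults so far: 3)
  step 5: ref 1 -> HIT, frames=[5,1] (faults so far: 3)
  step 6: ref 3 -> FAULT, evict 1, frames=[5,3] (faults so far: 4)
  step 7: ref 2 -> FAULT, evict 5, frames=[2,3] (faults so far: 5)
  step 8: ref 2 -> HIT, frames=[2,3] (faults so far: 5)
  step 9: ref 2 -> HIT, frames=[2,3] (faults so far: 5)
  step 10: ref 1 -> FAULT, evict 3, frames=[2,1] (faults so far: 6)
  step 11: ref 4 -> FAULT, evict 2, frames=[4,1] (faults so far: 7)
  step 12: ref 4 -> HIT, frames=[4,1] (faults so far: 7)
  step 13: ref 2 -> FAULT, evict 1, frames=[4,2] (faults so far: 8)
  step 14: ref 5 -> FAULT, evict 4, frames=[5,2] (faults so far: 9)
  step 15: ref 2 -> HIT, frames=[5,2] (faults so far: 9)
  FIFO total faults: 9
--- LRU ---
  step 0: ref 3 -> FAULT, frames=[3,-] (faults so far: 1)
  step 1: ref 1 -> FAULT, frames=[3,1] (faults so far: 2)
  step 2: ref 5 -> FAULT, evict 3, frames=[5,1] (faults so far: 3)
  step 3: ref 1 -> HIT, frames=[5,1] (faults so far: 3)
  step 4: ref 1 -> HIT, frames=[5,1] (faults so far: 3)
  step 5: ref 1 -> HIT, frames=[5,1] (faults so far: 3)
  step 6: ref 3 -> FAULT, evict 5, frames=[3,1] (faults so far: 4)
  step 7: ref 2 -> FAULT, evict 1, frames=[3,2] (faults so far: 5)
  step 8: ref 2 -> HIT, frames=[3,2] (faults so far: 5)
  step 9: ref 2 -> HIT, frames=[3,2] (faults so far: 5)
  step 10: ref 1 -> FAULT, evict 3, frames=[1,2] (faults so far: 6)
  step 11: ref 4 -> FAULT, evict 2, frames=[1,4] (faults so far: 7)
  step 12: ref 4 -> HIT, frames=[1,4] (faults so far: 7)
  step 13: ref 2 -> FAULT, evict 1, frames=[2,4] (faults so far: 8)
  step 14: ref 5 -> FAULT, evict 4, frames=[2,5] (faults so far: 9)
  step 15: ref 2 -> HIT, frames=[2,5] (faults so far: 9)
  LRU total faults: 9
--- Optimal ---
  step 0: ref 3 -> FAULT, frames=[3,-] (faults so far: 1)
  step 1: ref 1 -> FAULT, frames=[3,1] (faults so far: 2)
  step 2: ref 5 -> FAULT, evict 3, frames=[5,1] (faults so far: 3)
  step 3: ref 1 -> HIT, frames=[5,1] (faults so far: 3)
  step 4: ref 1 -> HIT, frames=[5,1] (faults so far: 3)
  step 5: ref 1 -> HIT, frames=[5,1] (faults so far: 3)
  step 6: ref 3 -> FAULT, evict 5, frames=[3,1] (faults so far: 4)
  step 7: ref 2 -> FAULT, evict 3, frames=[2,1] (faults so far: 5)
  step 8: ref 2 -> HIT, frames=[2,1] (faults so far: 5)
  step 9: ref 2 -> HIT, frames=[2,1] (faults so far: 5)
  step 10: ref 1 -> HIT, frames=[2,1] (faults so far: 5)
  step 11: ref 4 -> FAULT, evict 1, frames=[2,4] (faults so far: 6)
  step 12: ref 4 -> HIT, frames=[2,4] (faults so far: 6)
  step 13: ref 2 -> HIT, frames=[2,4] (faults so far: 6)
  step 14: ref 5 -> FAULT, evict 4, frames=[2,5] (faults so far: 7)
  step 15: ref 2 -> HIT, frames=[2,5] (faults so far: 7)
  Optimal total faults: 7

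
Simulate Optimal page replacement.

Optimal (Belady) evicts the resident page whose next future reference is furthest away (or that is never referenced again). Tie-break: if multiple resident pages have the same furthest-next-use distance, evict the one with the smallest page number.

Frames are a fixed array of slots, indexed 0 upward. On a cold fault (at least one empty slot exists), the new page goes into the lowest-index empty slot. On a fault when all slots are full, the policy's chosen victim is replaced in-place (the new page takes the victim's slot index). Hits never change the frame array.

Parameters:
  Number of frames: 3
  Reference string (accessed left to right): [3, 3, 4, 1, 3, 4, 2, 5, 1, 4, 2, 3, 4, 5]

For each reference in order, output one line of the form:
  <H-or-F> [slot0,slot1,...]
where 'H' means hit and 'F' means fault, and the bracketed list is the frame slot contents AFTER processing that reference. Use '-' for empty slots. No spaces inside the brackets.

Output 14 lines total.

F [3,-,-]
H [3,-,-]
F [3,4,-]
F [3,4,1]
H [3,4,1]
H [3,4,1]
F [2,4,1]
F [5,4,1]
H [5,4,1]
H [5,4,1]
F [5,4,2]
F [5,4,3]
H [5,4,3]
H [5,4,3]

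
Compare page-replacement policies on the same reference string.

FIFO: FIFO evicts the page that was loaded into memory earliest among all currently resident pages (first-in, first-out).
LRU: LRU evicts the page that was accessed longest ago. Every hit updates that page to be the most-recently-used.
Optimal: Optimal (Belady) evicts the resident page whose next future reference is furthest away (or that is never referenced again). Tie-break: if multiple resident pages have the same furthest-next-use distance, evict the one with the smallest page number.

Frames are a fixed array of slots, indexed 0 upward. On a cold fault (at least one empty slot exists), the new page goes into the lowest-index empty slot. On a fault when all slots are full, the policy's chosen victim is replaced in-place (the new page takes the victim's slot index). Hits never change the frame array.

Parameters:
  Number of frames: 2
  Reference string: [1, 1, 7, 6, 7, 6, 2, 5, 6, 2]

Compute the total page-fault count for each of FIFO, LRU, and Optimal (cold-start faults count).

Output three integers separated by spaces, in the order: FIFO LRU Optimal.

--- FIFO ---
  step 0: ref 1 -> FAULT, frames=[1,-] (faults so far: 1)
  step 1: ref 1 -> HIT, frames=[1,-] (faults so far: 1)
  step 2: ref 7 -> FAULT, frames=[1,7] (faults so far: 2)
  step 3: ref 6 -> FAULT, evict 1, frames=[6,7] (faults so far: 3)
  step 4: ref 7 -> HIT, frames=[6,7] (faults so far: 3)
  step 5: ref 6 -> HIT, frames=[6,7] (faults so far: 3)
  step 6: ref 2 -> FAULT, evict 7, frames=[6,2] (faults so far: 4)
  step 7: ref 5 -> FAULT, evict 6, frames=[5,2] (faults so far: 5)
  step 8: ref 6 -> FAULT, evict 2, frames=[5,6] (faults so far: 6)
  step 9: ref 2 -> FAULT, evict 5, frames=[2,6] (faults so far: 7)
  FIFO total faults: 7
--- LRU ---
  step 0: ref 1 -> FAULT, frames=[1,-] (faults so far: 1)
  step 1: ref 1 -> HIT, frames=[1,-] (faults so far: 1)
  step 2: ref 7 -> FAULT, frames=[1,7] (faults so far: 2)
  step 3: ref 6 -> FAULT, evict 1, frames=[6,7] (faults so far: 3)
  step 4: ref 7 -> HIT, frames=[6,7] (faults so far: 3)
  step 5: ref 6 -> HIT, frames=[6,7] (faults so far: 3)
  step 6: ref 2 -> FAULT, evict 7, frames=[6,2] (faults so far: 4)
  step 7: ref 5 -> FAULT, evict 6, frames=[5,2] (faults so far: 5)
  step 8: ref 6 -> FAULT, evict 2, frames=[5,6] (faults so far: 6)
  step 9: ref 2 -> FAULT, evict 5, frames=[2,6] (faults so far: 7)
  LRU total faults: 7
--- Optimal ---
  step 0: ref 1 -> FAULT, frames=[1,-] (faults so far: 1)
  step 1: ref 1 -> HIT, frames=[1,-] (faults so far: 1)
  step 2: ref 7 -> FAULT, frames=[1,7] (faults so far: 2)
  step 3: ref 6 -> FAULT, evict 1, frames=[6,7] (faults so far: 3)
  step 4: ref 7 -> HIT, frames=[6,7] (faults so far: 3)
  step 5: ref 6 -> HIT, frames=[6,7] (faults so far: 3)
  step 6: ref 2 -> FAULT, evict 7, frames=[6,2] (faults so far: 4)
  step 7: ref 5 -> FAULT, evict 2, frames=[6,5] (faults so far: 5)
  step 8: ref 6 -> HIT, frames=[6,5] (faults so far: 5)
  step 9: ref 2 -> FAULT, evict 5, frames=[6,2] (faults so far: 6)
  Optimal total faults: 6

Answer: 7 7 6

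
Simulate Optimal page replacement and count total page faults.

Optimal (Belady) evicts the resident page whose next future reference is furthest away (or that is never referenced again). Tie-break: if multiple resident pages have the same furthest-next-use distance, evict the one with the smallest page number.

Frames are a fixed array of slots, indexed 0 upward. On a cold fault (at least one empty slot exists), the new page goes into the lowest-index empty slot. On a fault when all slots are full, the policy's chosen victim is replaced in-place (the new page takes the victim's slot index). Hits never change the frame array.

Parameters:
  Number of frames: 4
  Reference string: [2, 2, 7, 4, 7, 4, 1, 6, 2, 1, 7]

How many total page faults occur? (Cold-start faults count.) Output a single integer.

Answer: 5

Derivation:
Step 0: ref 2 → FAULT, frames=[2,-,-,-]
Step 1: ref 2 → HIT, frames=[2,-,-,-]
Step 2: ref 7 → FAULT, frames=[2,7,-,-]
Step 3: ref 4 → FAULT, frames=[2,7,4,-]
Step 4: ref 7 → HIT, frames=[2,7,4,-]
Step 5: ref 4 → HIT, frames=[2,7,4,-]
Step 6: ref 1 → FAULT, frames=[2,7,4,1]
Step 7: ref 6 → FAULT (evict 4), frames=[2,7,6,1]
Step 8: ref 2 → HIT, frames=[2,7,6,1]
Step 9: ref 1 → HIT, frames=[2,7,6,1]
Step 10: ref 7 → HIT, frames=[2,7,6,1]
Total faults: 5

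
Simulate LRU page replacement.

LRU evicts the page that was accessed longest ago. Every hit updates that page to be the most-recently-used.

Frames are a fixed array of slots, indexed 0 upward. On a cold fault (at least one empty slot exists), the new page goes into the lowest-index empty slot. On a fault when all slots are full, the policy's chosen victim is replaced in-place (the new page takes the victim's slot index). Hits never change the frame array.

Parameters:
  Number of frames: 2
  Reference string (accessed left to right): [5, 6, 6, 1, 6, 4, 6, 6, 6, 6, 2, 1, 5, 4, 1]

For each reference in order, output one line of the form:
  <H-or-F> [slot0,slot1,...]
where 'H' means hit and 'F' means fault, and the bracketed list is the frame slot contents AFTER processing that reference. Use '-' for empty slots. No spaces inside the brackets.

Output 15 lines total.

F [5,-]
F [5,6]
H [5,6]
F [1,6]
H [1,6]
F [4,6]
H [4,6]
H [4,6]
H [4,6]
H [4,6]
F [2,6]
F [2,1]
F [5,1]
F [5,4]
F [1,4]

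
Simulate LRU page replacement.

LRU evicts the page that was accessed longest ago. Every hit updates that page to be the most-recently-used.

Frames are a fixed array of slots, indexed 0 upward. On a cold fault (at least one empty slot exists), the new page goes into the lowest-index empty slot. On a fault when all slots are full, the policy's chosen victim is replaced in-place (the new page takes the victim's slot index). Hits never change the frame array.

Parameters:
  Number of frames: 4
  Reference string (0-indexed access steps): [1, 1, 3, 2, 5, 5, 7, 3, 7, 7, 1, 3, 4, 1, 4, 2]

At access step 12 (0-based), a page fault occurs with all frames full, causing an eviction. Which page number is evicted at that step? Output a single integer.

Step 0: ref 1 -> FAULT, frames=[1,-,-,-]
Step 1: ref 1 -> HIT, frames=[1,-,-,-]
Step 2: ref 3 -> FAULT, frames=[1,3,-,-]
Step 3: ref 2 -> FAULT, frames=[1,3,2,-]
Step 4: ref 5 -> FAULT, frames=[1,3,2,5]
Step 5: ref 5 -> HIT, frames=[1,3,2,5]
Step 6: ref 7 -> FAULT, evict 1, frames=[7,3,2,5]
Step 7: ref 3 -> HIT, frames=[7,3,2,5]
Step 8: ref 7 -> HIT, frames=[7,3,2,5]
Step 9: ref 7 -> HIT, frames=[7,3,2,5]
Step 10: ref 1 -> FAULT, evict 2, frames=[7,3,1,5]
Step 11: ref 3 -> HIT, frames=[7,3,1,5]
Step 12: ref 4 -> FAULT, evict 5, frames=[7,3,1,4]
At step 12: evicted page 5

Answer: 5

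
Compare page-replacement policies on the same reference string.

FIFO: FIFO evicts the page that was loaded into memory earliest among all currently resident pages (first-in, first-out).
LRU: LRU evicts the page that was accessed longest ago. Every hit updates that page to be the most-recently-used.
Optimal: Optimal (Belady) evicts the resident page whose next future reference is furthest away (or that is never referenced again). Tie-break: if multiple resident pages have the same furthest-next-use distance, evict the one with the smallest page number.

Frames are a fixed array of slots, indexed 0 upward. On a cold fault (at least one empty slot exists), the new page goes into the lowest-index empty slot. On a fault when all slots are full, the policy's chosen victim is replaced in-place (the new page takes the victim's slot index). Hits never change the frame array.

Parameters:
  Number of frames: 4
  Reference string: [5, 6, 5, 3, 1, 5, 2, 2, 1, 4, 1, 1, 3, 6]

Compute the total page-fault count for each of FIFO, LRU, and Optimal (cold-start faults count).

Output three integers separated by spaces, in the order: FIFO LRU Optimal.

Answer: 7 8 6

Derivation:
--- FIFO ---
  step 0: ref 5 -> FAULT, frames=[5,-,-,-] (faults so far: 1)
  step 1: ref 6 -> FAULT, frames=[5,6,-,-] (faults so far: 2)
  step 2: ref 5 -> HIT, frames=[5,6,-,-] (faults so far: 2)
  step 3: ref 3 -> FAULT, frames=[5,6,3,-] (faults so far: 3)
  step 4: ref 1 -> FAULT, frames=[5,6,3,1] (faults so far: 4)
  step 5: ref 5 -> HIT, frames=[5,6,3,1] (faults so far: 4)
  step 6: ref 2 -> FAULT, evict 5, frames=[2,6,3,1] (faults so far: 5)
  step 7: ref 2 -> HIT, frames=[2,6,3,1] (faults so far: 5)
  step 8: ref 1 -> HIT, frames=[2,6,3,1] (faults so far: 5)
  step 9: ref 4 -> FAULT, evict 6, frames=[2,4,3,1] (faults so far: 6)
  step 10: ref 1 -> HIT, frames=[2,4,3,1] (faults so far: 6)
  step 11: ref 1 -> HIT, frames=[2,4,3,1] (faults so far: 6)
  step 12: ref 3 -> HIT, frames=[2,4,3,1] (faults so far: 6)
  step 13: ref 6 -> FAULT, evict 3, frames=[2,4,6,1] (faults so far: 7)
  FIFO total faults: 7
--- LRU ---
  step 0: ref 5 -> FAULT, frames=[5,-,-,-] (faults so far: 1)
  step 1: ref 6 -> FAULT, frames=[5,6,-,-] (faults so far: 2)
  step 2: ref 5 -> HIT, frames=[5,6,-,-] (faults so far: 2)
  step 3: ref 3 -> FAULT, frames=[5,6,3,-] (faults so far: 3)
  step 4: ref 1 -> FAULT, frames=[5,6,3,1] (faults so far: 4)
  step 5: ref 5 -> HIT, frames=[5,6,3,1] (faults so far: 4)
  step 6: ref 2 -> FAULT, evict 6, frames=[5,2,3,1] (faults so far: 5)
  step 7: ref 2 -> HIT, frames=[5,2,3,1] (faults so far: 5)
  step 8: ref 1 -> HIT, frames=[5,2,3,1] (faults so far: 5)
  step 9: ref 4 -> FAULT, evict 3, frames=[5,2,4,1] (faults so far: 6)
  step 10: ref 1 -> HIT, frames=[5,2,4,1] (faults so far: 6)
  step 11: ref 1 -> HIT, frames=[5,2,4,1] (faults so far: 6)
  step 12: ref 3 -> FAULT, evict 5, frames=[3,2,4,1] (faults so far: 7)
  step 13: ref 6 -> FAULT, evict 2, frames=[3,6,4,1] (faults so far: 8)
  LRU total faults: 8
--- Optimal ---
  step 0: ref 5 -> FAULT, frames=[5,-,-,-] (faults so far: 1)
  step 1: ref 6 -> FAULT, frames=[5,6,-,-] (faults so far: 2)
  step 2: ref 5 -> HIT, frames=[5,6,-,-] (faults so far: 2)
  step 3: ref 3 -> FAULT, frames=[5,6,3,-] (faults so far: 3)
  step 4: ref 1 -> FAULT, frames=[5,6,3,1] (faults so far: 4)
  step 5: ref 5 -> HIT, frames=[5,6,3,1] (faults so far: 4)
  step 6: ref 2 -> FAULT, evict 5, frames=[2,6,3,1] (faults so far: 5)
  step 7: ref 2 -> HIT, frames=[2,6,3,1] (faults so far: 5)
  step 8: ref 1 -> HIT, frames=[2,6,3,1] (faults so far: 5)
  step 9: ref 4 -> FAULT, evict 2, frames=[4,6,3,1] (faults so far: 6)
  step 10: ref 1 -> HIT, frames=[4,6,3,1] (faults so far: 6)
  step 11: ref 1 -> HIT, frames=[4,6,3,1] (faults so far: 6)
  step 12: ref 3 -> HIT, frames=[4,6,3,1] (faults so far: 6)
  step 13: ref 6 -> HIT, frames=[4,6,3,1] (faults so far: 6)
  Optimal total faults: 6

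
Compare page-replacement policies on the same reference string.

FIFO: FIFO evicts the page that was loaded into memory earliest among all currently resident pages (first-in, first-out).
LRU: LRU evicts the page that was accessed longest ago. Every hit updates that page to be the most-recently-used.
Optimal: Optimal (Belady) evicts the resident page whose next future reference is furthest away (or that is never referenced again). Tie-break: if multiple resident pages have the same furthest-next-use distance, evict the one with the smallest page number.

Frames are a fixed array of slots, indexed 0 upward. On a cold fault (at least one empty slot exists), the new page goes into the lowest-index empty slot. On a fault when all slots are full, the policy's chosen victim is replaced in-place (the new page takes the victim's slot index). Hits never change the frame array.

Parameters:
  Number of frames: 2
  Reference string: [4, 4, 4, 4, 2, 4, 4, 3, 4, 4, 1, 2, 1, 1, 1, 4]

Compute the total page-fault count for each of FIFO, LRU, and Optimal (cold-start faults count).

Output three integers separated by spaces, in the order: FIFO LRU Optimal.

Answer: 7 6 6

Derivation:
--- FIFO ---
  step 0: ref 4 -> FAULT, frames=[4,-] (faults so far: 1)
  step 1: ref 4 -> HIT, frames=[4,-] (faults so far: 1)
  step 2: ref 4 -> HIT, frames=[4,-] (faults so far: 1)
  step 3: ref 4 -> HIT, frames=[4,-] (faults so far: 1)
  step 4: ref 2 -> FAULT, frames=[4,2] (faults so far: 2)
  step 5: ref 4 -> HIT, frames=[4,2] (faults so far: 2)
  step 6: ref 4 -> HIT, frames=[4,2] (faults so far: 2)
  step 7: ref 3 -> FAULT, evict 4, frames=[3,2] (faults so far: 3)
  step 8: ref 4 -> FAULT, evict 2, frames=[3,4] (faults so far: 4)
  step 9: ref 4 -> HIT, frames=[3,4] (faults so far: 4)
  step 10: ref 1 -> FAULT, evict 3, frames=[1,4] (faults so far: 5)
  step 11: ref 2 -> FAULT, evict 4, frames=[1,2] (faults so far: 6)
  step 12: ref 1 -> HIT, frames=[1,2] (faults so far: 6)
  step 13: ref 1 -> HIT, frames=[1,2] (faults so far: 6)
  step 14: ref 1 -> HIT, frames=[1,2] (faults so far: 6)
  step 15: ref 4 -> FAULT, evict 1, frames=[4,2] (faults so far: 7)
  FIFO total faults: 7
--- LRU ---
  step 0: ref 4 -> FAULT, frames=[4,-] (faults so far: 1)
  step 1: ref 4 -> HIT, frames=[4,-] (faults so far: 1)
  step 2: ref 4 -> HIT, frames=[4,-] (faults so far: 1)
  step 3: ref 4 -> HIT, frames=[4,-] (faults so far: 1)
  step 4: ref 2 -> FAULT, frames=[4,2] (faults so far: 2)
  step 5: ref 4 -> HIT, frames=[4,2] (faults so far: 2)
  step 6: ref 4 -> HIT, frames=[4,2] (faults so far: 2)
  step 7: ref 3 -> FAULT, evict 2, frames=[4,3] (faults so far: 3)
  step 8: ref 4 -> HIT, frames=[4,3] (faults so far: 3)
  step 9: ref 4 -> HIT, frames=[4,3] (faults so far: 3)
  step 10: ref 1 -> FAULT, evict 3, frames=[4,1] (faults so far: 4)
  step 11: ref 2 -> FAULT, evict 4, frames=[2,1] (faults so far: 5)
  step 12: ref 1 -> HIT, frames=[2,1] (faults so far: 5)
  step 13: ref 1 -> HIT, frames=[2,1] (faults so far: 5)
  step 14: ref 1 -> HIT, frames=[2,1] (faults so far: 5)
  step 15: ref 4 -> FAULT, evict 2, frames=[4,1] (faults so far: 6)
  LRU total faults: 6
--- Optimal ---
  step 0: ref 4 -> FAULT, frames=[4,-] (faults so far: 1)
  step 1: ref 4 -> HIT, frames=[4,-] (faults so far: 1)
  step 2: ref 4 -> HIT, frames=[4,-] (faults so far: 1)
  step 3: ref 4 -> HIT, frames=[4,-] (faults so far: 1)
  step 4: ref 2 -> FAULT, frames=[4,2] (faults so far: 2)
  step 5: ref 4 -> HIT, frames=[4,2] (faults so far: 2)
  step 6: ref 4 -> HIT, frames=[4,2] (faults so far: 2)
  step 7: ref 3 -> FAULT, evict 2, frames=[4,3] (faults so far: 3)
  step 8: ref 4 -> HIT, frames=[4,3] (faults so far: 3)
  step 9: ref 4 -> HIT, frames=[4,3] (faults so far: 3)
  step 10: ref 1 -> FAULT, evict 3, frames=[4,1] (faults so far: 4)
  step 11: ref 2 -> FAULT, evict 4, frames=[2,1] (faults so far: 5)
  step 12: ref 1 -> HIT, frames=[2,1] (faults so far: 5)
  step 13: ref 1 -> HIT, frames=[2,1] (faults so far: 5)
  step 14: ref 1 -> HIT, frames=[2,1] (faults so far: 5)
  step 15: ref 4 -> FAULT, evict 1, frames=[2,4] (faults so far: 6)
  Optimal total faults: 6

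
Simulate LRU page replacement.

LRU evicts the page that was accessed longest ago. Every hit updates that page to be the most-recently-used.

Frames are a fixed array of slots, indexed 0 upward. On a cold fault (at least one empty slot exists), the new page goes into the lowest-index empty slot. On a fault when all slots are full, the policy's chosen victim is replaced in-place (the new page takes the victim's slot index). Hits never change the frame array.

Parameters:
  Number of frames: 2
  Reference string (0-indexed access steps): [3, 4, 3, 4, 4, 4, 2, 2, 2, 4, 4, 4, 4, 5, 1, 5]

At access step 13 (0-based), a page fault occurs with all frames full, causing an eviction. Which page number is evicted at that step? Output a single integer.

Step 0: ref 3 -> FAULT, frames=[3,-]
Step 1: ref 4 -> FAULT, frames=[3,4]
Step 2: ref 3 -> HIT, frames=[3,4]
Step 3: ref 4 -> HIT, frames=[3,4]
Step 4: ref 4 -> HIT, frames=[3,4]
Step 5: ref 4 -> HIT, frames=[3,4]
Step 6: ref 2 -> FAULT, evict 3, frames=[2,4]
Step 7: ref 2 -> HIT, frames=[2,4]
Step 8: ref 2 -> HIT, frames=[2,4]
Step 9: ref 4 -> HIT, frames=[2,4]
Step 10: ref 4 -> HIT, frames=[2,4]
Step 11: ref 4 -> HIT, frames=[2,4]
Step 12: ref 4 -> HIT, frames=[2,4]
Step 13: ref 5 -> FAULT, evict 2, frames=[5,4]
At step 13: evicted page 2

Answer: 2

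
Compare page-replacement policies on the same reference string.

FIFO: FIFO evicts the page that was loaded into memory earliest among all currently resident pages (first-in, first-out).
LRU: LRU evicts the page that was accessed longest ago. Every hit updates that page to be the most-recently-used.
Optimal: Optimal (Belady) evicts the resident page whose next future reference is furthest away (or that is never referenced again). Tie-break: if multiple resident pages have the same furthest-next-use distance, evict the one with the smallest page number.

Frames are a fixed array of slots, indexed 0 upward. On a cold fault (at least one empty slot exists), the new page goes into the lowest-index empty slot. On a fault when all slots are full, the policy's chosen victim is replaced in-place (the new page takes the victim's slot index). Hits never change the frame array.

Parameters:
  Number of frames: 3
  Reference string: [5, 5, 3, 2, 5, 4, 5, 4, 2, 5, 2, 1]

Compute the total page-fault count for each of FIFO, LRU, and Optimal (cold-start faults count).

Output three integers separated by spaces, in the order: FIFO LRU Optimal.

Answer: 6 5 5

Derivation:
--- FIFO ---
  step 0: ref 5 -> FAULT, frames=[5,-,-] (faults so far: 1)
  step 1: ref 5 -> HIT, frames=[5,-,-] (faults so far: 1)
  step 2: ref 3 -> FAULT, frames=[5,3,-] (faults so far: 2)
  step 3: ref 2 -> FAULT, frames=[5,3,2] (faults so far: 3)
  step 4: ref 5 -> HIT, frames=[5,3,2] (faults so far: 3)
  step 5: ref 4 -> FAULT, evict 5, frames=[4,3,2] (faults so far: 4)
  step 6: ref 5 -> FAULT, evict 3, frames=[4,5,2] (faults so far: 5)
  step 7: ref 4 -> HIT, frames=[4,5,2] (faults so far: 5)
  step 8: ref 2 -> HIT, frames=[4,5,2] (faults so far: 5)
  step 9: ref 5 -> HIT, frames=[4,5,2] (faults so far: 5)
  step 10: ref 2 -> HIT, frames=[4,5,2] (faults so far: 5)
  step 11: ref 1 -> FAULT, evict 2, frames=[4,5,1] (faults so far: 6)
  FIFO total faults: 6
--- LRU ---
  step 0: ref 5 -> FAULT, frames=[5,-,-] (faults so far: 1)
  step 1: ref 5 -> HIT, frames=[5,-,-] (faults so far: 1)
  step 2: ref 3 -> FAULT, frames=[5,3,-] (faults so far: 2)
  step 3: ref 2 -> FAULT, frames=[5,3,2] (faults so far: 3)
  step 4: ref 5 -> HIT, frames=[5,3,2] (faults so far: 3)
  step 5: ref 4 -> FAULT, evict 3, frames=[5,4,2] (faults so far: 4)
  step 6: ref 5 -> HIT, frames=[5,4,2] (faults so far: 4)
  step 7: ref 4 -> HIT, frames=[5,4,2] (faults so far: 4)
  step 8: ref 2 -> HIT, frames=[5,4,2] (faults so far: 4)
  step 9: ref 5 -> HIT, frames=[5,4,2] (faults so far: 4)
  step 10: ref 2 -> HIT, frames=[5,4,2] (faults so far: 4)
  step 11: ref 1 -> FAULT, evict 4, frames=[5,1,2] (faults so far: 5)
  LRU total faults: 5
--- Optimal ---
  step 0: ref 5 -> FAULT, frames=[5,-,-] (faults so far: 1)
  step 1: ref 5 -> HIT, frames=[5,-,-] (faults so far: 1)
  step 2: ref 3 -> FAULT, frames=[5,3,-] (faults so far: 2)
  step 3: ref 2 -> FAULT, frames=[5,3,2] (faults so far: 3)
  step 4: ref 5 -> HIT, frames=[5,3,2] (faults so far: 3)
  step 5: ref 4 -> FAULT, evict 3, frames=[5,4,2] (faults so far: 4)
  step 6: ref 5 -> HIT, frames=[5,4,2] (faults so far: 4)
  step 7: ref 4 -> HIT, frames=[5,4,2] (faults so far: 4)
  step 8: ref 2 -> HIT, frames=[5,4,2] (faults so far: 4)
  step 9: ref 5 -> HIT, frames=[5,4,2] (faults so far: 4)
  step 10: ref 2 -> HIT, frames=[5,4,2] (faults so far: 4)
  step 11: ref 1 -> FAULT, evict 2, frames=[5,4,1] (faults so far: 5)
  Optimal total faults: 5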